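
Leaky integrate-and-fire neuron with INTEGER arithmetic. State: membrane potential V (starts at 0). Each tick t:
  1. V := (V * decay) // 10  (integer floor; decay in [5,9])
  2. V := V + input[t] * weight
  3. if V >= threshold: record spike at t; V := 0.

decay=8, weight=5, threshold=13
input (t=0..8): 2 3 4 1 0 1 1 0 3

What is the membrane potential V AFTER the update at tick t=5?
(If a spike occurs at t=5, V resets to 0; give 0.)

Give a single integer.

t=0: input=2 -> V=10
t=1: input=3 -> V=0 FIRE
t=2: input=4 -> V=0 FIRE
t=3: input=1 -> V=5
t=4: input=0 -> V=4
t=5: input=1 -> V=8
t=6: input=1 -> V=11
t=7: input=0 -> V=8
t=8: input=3 -> V=0 FIRE

Answer: 8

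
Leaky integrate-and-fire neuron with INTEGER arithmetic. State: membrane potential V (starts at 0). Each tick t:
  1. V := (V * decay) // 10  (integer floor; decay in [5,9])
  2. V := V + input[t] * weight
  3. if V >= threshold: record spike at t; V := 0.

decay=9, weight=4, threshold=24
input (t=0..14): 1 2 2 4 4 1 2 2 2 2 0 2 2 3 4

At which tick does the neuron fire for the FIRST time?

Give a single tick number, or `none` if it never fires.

t=0: input=1 -> V=4
t=1: input=2 -> V=11
t=2: input=2 -> V=17
t=3: input=4 -> V=0 FIRE
t=4: input=4 -> V=16
t=5: input=1 -> V=18
t=6: input=2 -> V=0 FIRE
t=7: input=2 -> V=8
t=8: input=2 -> V=15
t=9: input=2 -> V=21
t=10: input=0 -> V=18
t=11: input=2 -> V=0 FIRE
t=12: input=2 -> V=8
t=13: input=3 -> V=19
t=14: input=4 -> V=0 FIRE

Answer: 3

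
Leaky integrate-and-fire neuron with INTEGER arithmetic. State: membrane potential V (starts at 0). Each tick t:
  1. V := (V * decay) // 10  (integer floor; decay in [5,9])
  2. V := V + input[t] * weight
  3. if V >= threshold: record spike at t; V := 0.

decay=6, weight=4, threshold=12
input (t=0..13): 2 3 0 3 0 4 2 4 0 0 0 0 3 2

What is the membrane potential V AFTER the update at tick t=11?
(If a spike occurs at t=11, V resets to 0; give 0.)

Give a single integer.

t=0: input=2 -> V=8
t=1: input=3 -> V=0 FIRE
t=2: input=0 -> V=0
t=3: input=3 -> V=0 FIRE
t=4: input=0 -> V=0
t=5: input=4 -> V=0 FIRE
t=6: input=2 -> V=8
t=7: input=4 -> V=0 FIRE
t=8: input=0 -> V=0
t=9: input=0 -> V=0
t=10: input=0 -> V=0
t=11: input=0 -> V=0
t=12: input=3 -> V=0 FIRE
t=13: input=2 -> V=8

Answer: 0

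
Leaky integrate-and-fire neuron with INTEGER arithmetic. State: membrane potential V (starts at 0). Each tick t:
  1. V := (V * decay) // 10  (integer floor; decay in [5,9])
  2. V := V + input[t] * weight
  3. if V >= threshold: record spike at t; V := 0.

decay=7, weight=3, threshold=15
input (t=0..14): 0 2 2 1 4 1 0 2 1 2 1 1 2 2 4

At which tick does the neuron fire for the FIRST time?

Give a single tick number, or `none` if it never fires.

Answer: 4

Derivation:
t=0: input=0 -> V=0
t=1: input=2 -> V=6
t=2: input=2 -> V=10
t=3: input=1 -> V=10
t=4: input=4 -> V=0 FIRE
t=5: input=1 -> V=3
t=6: input=0 -> V=2
t=7: input=2 -> V=7
t=8: input=1 -> V=7
t=9: input=2 -> V=10
t=10: input=1 -> V=10
t=11: input=1 -> V=10
t=12: input=2 -> V=13
t=13: input=2 -> V=0 FIRE
t=14: input=4 -> V=12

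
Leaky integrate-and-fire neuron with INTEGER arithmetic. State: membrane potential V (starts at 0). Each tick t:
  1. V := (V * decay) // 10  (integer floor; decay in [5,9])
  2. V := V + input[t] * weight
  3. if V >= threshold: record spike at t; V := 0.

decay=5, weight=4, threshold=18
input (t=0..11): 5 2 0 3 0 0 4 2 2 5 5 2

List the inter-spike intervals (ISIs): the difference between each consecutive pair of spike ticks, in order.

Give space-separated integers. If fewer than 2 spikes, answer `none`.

t=0: input=5 -> V=0 FIRE
t=1: input=2 -> V=8
t=2: input=0 -> V=4
t=3: input=3 -> V=14
t=4: input=0 -> V=7
t=5: input=0 -> V=3
t=6: input=4 -> V=17
t=7: input=2 -> V=16
t=8: input=2 -> V=16
t=9: input=5 -> V=0 FIRE
t=10: input=5 -> V=0 FIRE
t=11: input=2 -> V=8

Answer: 9 1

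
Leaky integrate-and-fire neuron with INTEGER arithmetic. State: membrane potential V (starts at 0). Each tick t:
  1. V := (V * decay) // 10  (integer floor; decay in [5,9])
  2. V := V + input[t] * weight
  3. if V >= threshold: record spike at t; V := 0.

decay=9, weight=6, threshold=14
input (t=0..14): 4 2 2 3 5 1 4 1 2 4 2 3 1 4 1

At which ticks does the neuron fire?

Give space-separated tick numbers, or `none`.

t=0: input=4 -> V=0 FIRE
t=1: input=2 -> V=12
t=2: input=2 -> V=0 FIRE
t=3: input=3 -> V=0 FIRE
t=4: input=5 -> V=0 FIRE
t=5: input=1 -> V=6
t=6: input=4 -> V=0 FIRE
t=7: input=1 -> V=6
t=8: input=2 -> V=0 FIRE
t=9: input=4 -> V=0 FIRE
t=10: input=2 -> V=12
t=11: input=3 -> V=0 FIRE
t=12: input=1 -> V=6
t=13: input=4 -> V=0 FIRE
t=14: input=1 -> V=6

Answer: 0 2 3 4 6 8 9 11 13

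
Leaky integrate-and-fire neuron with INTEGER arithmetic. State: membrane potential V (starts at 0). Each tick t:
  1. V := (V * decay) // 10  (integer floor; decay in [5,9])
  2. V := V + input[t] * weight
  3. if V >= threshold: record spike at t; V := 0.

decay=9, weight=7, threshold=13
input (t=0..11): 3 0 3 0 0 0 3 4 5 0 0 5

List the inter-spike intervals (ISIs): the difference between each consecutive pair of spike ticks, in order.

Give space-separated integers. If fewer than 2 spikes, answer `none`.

t=0: input=3 -> V=0 FIRE
t=1: input=0 -> V=0
t=2: input=3 -> V=0 FIRE
t=3: input=0 -> V=0
t=4: input=0 -> V=0
t=5: input=0 -> V=0
t=6: input=3 -> V=0 FIRE
t=7: input=4 -> V=0 FIRE
t=8: input=5 -> V=0 FIRE
t=9: input=0 -> V=0
t=10: input=0 -> V=0
t=11: input=5 -> V=0 FIRE

Answer: 2 4 1 1 3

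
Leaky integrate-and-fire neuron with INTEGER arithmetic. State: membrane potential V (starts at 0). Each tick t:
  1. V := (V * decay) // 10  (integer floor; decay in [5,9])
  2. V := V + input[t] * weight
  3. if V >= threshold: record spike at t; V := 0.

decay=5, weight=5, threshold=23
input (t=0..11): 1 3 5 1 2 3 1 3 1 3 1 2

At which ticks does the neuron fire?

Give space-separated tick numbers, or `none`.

Answer: 2 9

Derivation:
t=0: input=1 -> V=5
t=1: input=3 -> V=17
t=2: input=5 -> V=0 FIRE
t=3: input=1 -> V=5
t=4: input=2 -> V=12
t=5: input=3 -> V=21
t=6: input=1 -> V=15
t=7: input=3 -> V=22
t=8: input=1 -> V=16
t=9: input=3 -> V=0 FIRE
t=10: input=1 -> V=5
t=11: input=2 -> V=12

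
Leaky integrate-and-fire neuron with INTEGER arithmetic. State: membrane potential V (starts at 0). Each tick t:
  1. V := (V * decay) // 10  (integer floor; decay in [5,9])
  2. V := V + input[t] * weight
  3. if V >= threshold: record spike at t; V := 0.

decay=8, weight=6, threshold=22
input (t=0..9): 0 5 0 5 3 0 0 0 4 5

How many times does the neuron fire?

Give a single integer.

t=0: input=0 -> V=0
t=1: input=5 -> V=0 FIRE
t=2: input=0 -> V=0
t=3: input=5 -> V=0 FIRE
t=4: input=3 -> V=18
t=5: input=0 -> V=14
t=6: input=0 -> V=11
t=7: input=0 -> V=8
t=8: input=4 -> V=0 FIRE
t=9: input=5 -> V=0 FIRE

Answer: 4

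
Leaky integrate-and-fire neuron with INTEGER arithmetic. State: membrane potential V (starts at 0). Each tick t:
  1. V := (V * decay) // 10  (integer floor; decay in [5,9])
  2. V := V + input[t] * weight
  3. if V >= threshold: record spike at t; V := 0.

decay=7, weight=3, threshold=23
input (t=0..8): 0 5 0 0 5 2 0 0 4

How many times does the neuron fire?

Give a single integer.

t=0: input=0 -> V=0
t=1: input=5 -> V=15
t=2: input=0 -> V=10
t=3: input=0 -> V=7
t=4: input=5 -> V=19
t=5: input=2 -> V=19
t=6: input=0 -> V=13
t=7: input=0 -> V=9
t=8: input=4 -> V=18

Answer: 0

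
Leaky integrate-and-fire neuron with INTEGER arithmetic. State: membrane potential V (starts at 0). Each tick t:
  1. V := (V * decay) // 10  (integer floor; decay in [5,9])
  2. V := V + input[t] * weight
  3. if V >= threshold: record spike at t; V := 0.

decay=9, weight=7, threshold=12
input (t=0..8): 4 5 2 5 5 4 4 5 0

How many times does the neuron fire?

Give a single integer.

t=0: input=4 -> V=0 FIRE
t=1: input=5 -> V=0 FIRE
t=2: input=2 -> V=0 FIRE
t=3: input=5 -> V=0 FIRE
t=4: input=5 -> V=0 FIRE
t=5: input=4 -> V=0 FIRE
t=6: input=4 -> V=0 FIRE
t=7: input=5 -> V=0 FIRE
t=8: input=0 -> V=0

Answer: 8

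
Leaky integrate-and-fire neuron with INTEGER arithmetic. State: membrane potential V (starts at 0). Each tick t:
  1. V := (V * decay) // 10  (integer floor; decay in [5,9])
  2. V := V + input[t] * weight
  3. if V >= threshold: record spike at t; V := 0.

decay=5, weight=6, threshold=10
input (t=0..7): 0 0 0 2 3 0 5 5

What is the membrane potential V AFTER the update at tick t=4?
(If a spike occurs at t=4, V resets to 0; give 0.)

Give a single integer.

t=0: input=0 -> V=0
t=1: input=0 -> V=0
t=2: input=0 -> V=0
t=3: input=2 -> V=0 FIRE
t=4: input=3 -> V=0 FIRE
t=5: input=0 -> V=0
t=6: input=5 -> V=0 FIRE
t=7: input=5 -> V=0 FIRE

Answer: 0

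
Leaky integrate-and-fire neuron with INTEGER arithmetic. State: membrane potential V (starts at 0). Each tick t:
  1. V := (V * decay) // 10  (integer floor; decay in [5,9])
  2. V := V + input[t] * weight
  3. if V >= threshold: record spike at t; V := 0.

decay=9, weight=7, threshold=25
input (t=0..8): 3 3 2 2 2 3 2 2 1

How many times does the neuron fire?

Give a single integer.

Answer: 4

Derivation:
t=0: input=3 -> V=21
t=1: input=3 -> V=0 FIRE
t=2: input=2 -> V=14
t=3: input=2 -> V=0 FIRE
t=4: input=2 -> V=14
t=5: input=3 -> V=0 FIRE
t=6: input=2 -> V=14
t=7: input=2 -> V=0 FIRE
t=8: input=1 -> V=7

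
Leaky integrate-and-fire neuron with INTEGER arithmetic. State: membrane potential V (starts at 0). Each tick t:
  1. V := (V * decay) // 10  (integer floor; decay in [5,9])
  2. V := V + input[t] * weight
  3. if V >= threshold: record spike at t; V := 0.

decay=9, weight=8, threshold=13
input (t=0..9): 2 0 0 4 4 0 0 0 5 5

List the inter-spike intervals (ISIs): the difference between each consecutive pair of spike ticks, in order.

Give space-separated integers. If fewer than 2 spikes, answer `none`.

Answer: 3 1 4 1

Derivation:
t=0: input=2 -> V=0 FIRE
t=1: input=0 -> V=0
t=2: input=0 -> V=0
t=3: input=4 -> V=0 FIRE
t=4: input=4 -> V=0 FIRE
t=5: input=0 -> V=0
t=6: input=0 -> V=0
t=7: input=0 -> V=0
t=8: input=5 -> V=0 FIRE
t=9: input=5 -> V=0 FIRE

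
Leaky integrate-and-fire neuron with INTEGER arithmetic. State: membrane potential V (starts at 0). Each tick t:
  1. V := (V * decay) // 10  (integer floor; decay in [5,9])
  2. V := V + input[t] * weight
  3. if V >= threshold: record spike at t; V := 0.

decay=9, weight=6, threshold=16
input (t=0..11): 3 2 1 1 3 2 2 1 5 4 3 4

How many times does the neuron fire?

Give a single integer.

Answer: 8

Derivation:
t=0: input=3 -> V=0 FIRE
t=1: input=2 -> V=12
t=2: input=1 -> V=0 FIRE
t=3: input=1 -> V=6
t=4: input=3 -> V=0 FIRE
t=5: input=2 -> V=12
t=6: input=2 -> V=0 FIRE
t=7: input=1 -> V=6
t=8: input=5 -> V=0 FIRE
t=9: input=4 -> V=0 FIRE
t=10: input=3 -> V=0 FIRE
t=11: input=4 -> V=0 FIRE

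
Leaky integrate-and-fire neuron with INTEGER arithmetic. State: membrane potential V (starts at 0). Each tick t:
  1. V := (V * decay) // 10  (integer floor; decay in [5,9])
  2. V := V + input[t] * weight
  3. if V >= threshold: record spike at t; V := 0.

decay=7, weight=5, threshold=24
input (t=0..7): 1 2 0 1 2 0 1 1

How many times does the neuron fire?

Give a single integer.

Answer: 0

Derivation:
t=0: input=1 -> V=5
t=1: input=2 -> V=13
t=2: input=0 -> V=9
t=3: input=1 -> V=11
t=4: input=2 -> V=17
t=5: input=0 -> V=11
t=6: input=1 -> V=12
t=7: input=1 -> V=13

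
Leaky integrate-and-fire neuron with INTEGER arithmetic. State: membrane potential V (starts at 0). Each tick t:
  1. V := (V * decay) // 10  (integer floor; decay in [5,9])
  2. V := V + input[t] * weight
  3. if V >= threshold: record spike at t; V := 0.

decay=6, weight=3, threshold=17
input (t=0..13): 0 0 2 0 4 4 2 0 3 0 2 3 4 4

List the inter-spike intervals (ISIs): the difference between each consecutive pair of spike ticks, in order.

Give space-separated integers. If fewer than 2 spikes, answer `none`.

Answer: 7

Derivation:
t=0: input=0 -> V=0
t=1: input=0 -> V=0
t=2: input=2 -> V=6
t=3: input=0 -> V=3
t=4: input=4 -> V=13
t=5: input=4 -> V=0 FIRE
t=6: input=2 -> V=6
t=7: input=0 -> V=3
t=8: input=3 -> V=10
t=9: input=0 -> V=6
t=10: input=2 -> V=9
t=11: input=3 -> V=14
t=12: input=4 -> V=0 FIRE
t=13: input=4 -> V=12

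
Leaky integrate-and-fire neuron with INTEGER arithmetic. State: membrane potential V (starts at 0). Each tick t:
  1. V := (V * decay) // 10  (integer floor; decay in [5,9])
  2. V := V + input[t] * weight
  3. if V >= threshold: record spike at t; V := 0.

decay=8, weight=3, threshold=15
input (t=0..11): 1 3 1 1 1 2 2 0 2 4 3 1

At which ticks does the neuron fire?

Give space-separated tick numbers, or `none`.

Answer: 6 9

Derivation:
t=0: input=1 -> V=3
t=1: input=3 -> V=11
t=2: input=1 -> V=11
t=3: input=1 -> V=11
t=4: input=1 -> V=11
t=5: input=2 -> V=14
t=6: input=2 -> V=0 FIRE
t=7: input=0 -> V=0
t=8: input=2 -> V=6
t=9: input=4 -> V=0 FIRE
t=10: input=3 -> V=9
t=11: input=1 -> V=10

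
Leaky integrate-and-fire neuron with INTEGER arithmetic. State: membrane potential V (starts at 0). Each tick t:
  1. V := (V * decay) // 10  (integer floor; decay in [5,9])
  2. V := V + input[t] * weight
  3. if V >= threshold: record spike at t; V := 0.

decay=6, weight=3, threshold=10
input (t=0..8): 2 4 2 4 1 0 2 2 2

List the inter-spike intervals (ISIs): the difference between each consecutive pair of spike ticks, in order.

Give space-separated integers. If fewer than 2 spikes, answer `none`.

Answer: 2 5

Derivation:
t=0: input=2 -> V=6
t=1: input=4 -> V=0 FIRE
t=2: input=2 -> V=6
t=3: input=4 -> V=0 FIRE
t=4: input=1 -> V=3
t=5: input=0 -> V=1
t=6: input=2 -> V=6
t=7: input=2 -> V=9
t=8: input=2 -> V=0 FIRE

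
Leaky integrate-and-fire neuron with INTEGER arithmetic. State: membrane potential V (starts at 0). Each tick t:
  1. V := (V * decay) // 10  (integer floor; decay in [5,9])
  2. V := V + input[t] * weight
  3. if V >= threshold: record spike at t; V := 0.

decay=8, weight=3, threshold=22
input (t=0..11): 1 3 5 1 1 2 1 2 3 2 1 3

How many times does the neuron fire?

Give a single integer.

t=0: input=1 -> V=3
t=1: input=3 -> V=11
t=2: input=5 -> V=0 FIRE
t=3: input=1 -> V=3
t=4: input=1 -> V=5
t=5: input=2 -> V=10
t=6: input=1 -> V=11
t=7: input=2 -> V=14
t=8: input=3 -> V=20
t=9: input=2 -> V=0 FIRE
t=10: input=1 -> V=3
t=11: input=3 -> V=11

Answer: 2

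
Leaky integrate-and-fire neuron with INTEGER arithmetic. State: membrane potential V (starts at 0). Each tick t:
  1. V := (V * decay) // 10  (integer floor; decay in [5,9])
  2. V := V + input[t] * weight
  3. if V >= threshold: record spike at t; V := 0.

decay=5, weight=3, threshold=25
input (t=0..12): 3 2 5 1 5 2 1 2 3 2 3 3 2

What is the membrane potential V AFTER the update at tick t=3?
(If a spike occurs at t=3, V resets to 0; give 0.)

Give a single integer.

t=0: input=3 -> V=9
t=1: input=2 -> V=10
t=2: input=5 -> V=20
t=3: input=1 -> V=13
t=4: input=5 -> V=21
t=5: input=2 -> V=16
t=6: input=1 -> V=11
t=7: input=2 -> V=11
t=8: input=3 -> V=14
t=9: input=2 -> V=13
t=10: input=3 -> V=15
t=11: input=3 -> V=16
t=12: input=2 -> V=14

Answer: 13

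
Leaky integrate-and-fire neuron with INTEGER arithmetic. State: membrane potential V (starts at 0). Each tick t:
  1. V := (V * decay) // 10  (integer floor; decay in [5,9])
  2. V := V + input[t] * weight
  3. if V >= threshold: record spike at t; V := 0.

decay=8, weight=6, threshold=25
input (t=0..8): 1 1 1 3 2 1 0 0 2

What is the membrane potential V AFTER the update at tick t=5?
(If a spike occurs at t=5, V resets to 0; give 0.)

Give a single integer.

t=0: input=1 -> V=6
t=1: input=1 -> V=10
t=2: input=1 -> V=14
t=3: input=3 -> V=0 FIRE
t=4: input=2 -> V=12
t=5: input=1 -> V=15
t=6: input=0 -> V=12
t=7: input=0 -> V=9
t=8: input=2 -> V=19

Answer: 15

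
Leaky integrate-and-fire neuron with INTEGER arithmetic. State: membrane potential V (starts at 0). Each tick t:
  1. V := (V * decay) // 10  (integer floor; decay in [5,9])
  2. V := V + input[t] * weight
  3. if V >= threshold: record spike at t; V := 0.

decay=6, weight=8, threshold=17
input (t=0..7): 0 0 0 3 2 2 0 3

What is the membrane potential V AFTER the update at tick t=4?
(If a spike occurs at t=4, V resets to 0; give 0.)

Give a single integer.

Answer: 16

Derivation:
t=0: input=0 -> V=0
t=1: input=0 -> V=0
t=2: input=0 -> V=0
t=3: input=3 -> V=0 FIRE
t=4: input=2 -> V=16
t=5: input=2 -> V=0 FIRE
t=6: input=0 -> V=0
t=7: input=3 -> V=0 FIRE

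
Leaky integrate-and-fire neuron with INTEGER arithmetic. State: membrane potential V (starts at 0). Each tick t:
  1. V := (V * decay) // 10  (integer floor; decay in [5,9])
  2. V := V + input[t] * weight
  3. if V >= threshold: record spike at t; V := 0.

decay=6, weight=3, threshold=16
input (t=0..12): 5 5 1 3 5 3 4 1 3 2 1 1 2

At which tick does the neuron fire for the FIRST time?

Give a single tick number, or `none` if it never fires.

t=0: input=5 -> V=15
t=1: input=5 -> V=0 FIRE
t=2: input=1 -> V=3
t=3: input=3 -> V=10
t=4: input=5 -> V=0 FIRE
t=5: input=3 -> V=9
t=6: input=4 -> V=0 FIRE
t=7: input=1 -> V=3
t=8: input=3 -> V=10
t=9: input=2 -> V=12
t=10: input=1 -> V=10
t=11: input=1 -> V=9
t=12: input=2 -> V=11

Answer: 1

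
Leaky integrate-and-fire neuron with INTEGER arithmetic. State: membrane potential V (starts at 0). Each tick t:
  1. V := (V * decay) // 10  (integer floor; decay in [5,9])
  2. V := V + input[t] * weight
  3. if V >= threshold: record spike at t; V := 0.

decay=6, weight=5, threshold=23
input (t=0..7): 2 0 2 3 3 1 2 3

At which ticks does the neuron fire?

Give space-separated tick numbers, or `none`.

Answer: 4

Derivation:
t=0: input=2 -> V=10
t=1: input=0 -> V=6
t=2: input=2 -> V=13
t=3: input=3 -> V=22
t=4: input=3 -> V=0 FIRE
t=5: input=1 -> V=5
t=6: input=2 -> V=13
t=7: input=3 -> V=22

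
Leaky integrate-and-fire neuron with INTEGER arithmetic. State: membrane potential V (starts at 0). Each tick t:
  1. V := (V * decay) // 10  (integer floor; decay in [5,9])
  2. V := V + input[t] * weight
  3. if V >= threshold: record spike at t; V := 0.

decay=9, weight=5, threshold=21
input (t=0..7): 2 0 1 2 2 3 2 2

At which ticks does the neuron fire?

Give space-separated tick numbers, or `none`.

Answer: 3 5

Derivation:
t=0: input=2 -> V=10
t=1: input=0 -> V=9
t=2: input=1 -> V=13
t=3: input=2 -> V=0 FIRE
t=4: input=2 -> V=10
t=5: input=3 -> V=0 FIRE
t=6: input=2 -> V=10
t=7: input=2 -> V=19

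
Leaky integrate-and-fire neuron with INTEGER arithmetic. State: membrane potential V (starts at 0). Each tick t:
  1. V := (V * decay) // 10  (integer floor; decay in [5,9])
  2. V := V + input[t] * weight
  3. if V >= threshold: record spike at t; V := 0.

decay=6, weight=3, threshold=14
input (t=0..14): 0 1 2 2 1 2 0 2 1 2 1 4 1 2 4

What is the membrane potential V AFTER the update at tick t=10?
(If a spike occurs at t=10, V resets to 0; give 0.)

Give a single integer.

t=0: input=0 -> V=0
t=1: input=1 -> V=3
t=2: input=2 -> V=7
t=3: input=2 -> V=10
t=4: input=1 -> V=9
t=5: input=2 -> V=11
t=6: input=0 -> V=6
t=7: input=2 -> V=9
t=8: input=1 -> V=8
t=9: input=2 -> V=10
t=10: input=1 -> V=9
t=11: input=4 -> V=0 FIRE
t=12: input=1 -> V=3
t=13: input=2 -> V=7
t=14: input=4 -> V=0 FIRE

Answer: 9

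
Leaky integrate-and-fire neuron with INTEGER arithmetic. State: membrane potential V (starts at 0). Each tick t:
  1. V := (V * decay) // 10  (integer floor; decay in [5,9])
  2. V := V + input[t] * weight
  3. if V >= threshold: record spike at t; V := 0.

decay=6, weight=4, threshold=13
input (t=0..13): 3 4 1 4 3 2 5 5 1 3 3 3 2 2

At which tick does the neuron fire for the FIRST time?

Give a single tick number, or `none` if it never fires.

Answer: 1

Derivation:
t=0: input=3 -> V=12
t=1: input=4 -> V=0 FIRE
t=2: input=1 -> V=4
t=3: input=4 -> V=0 FIRE
t=4: input=3 -> V=12
t=5: input=2 -> V=0 FIRE
t=6: input=5 -> V=0 FIRE
t=7: input=5 -> V=0 FIRE
t=8: input=1 -> V=4
t=9: input=3 -> V=0 FIRE
t=10: input=3 -> V=12
t=11: input=3 -> V=0 FIRE
t=12: input=2 -> V=8
t=13: input=2 -> V=12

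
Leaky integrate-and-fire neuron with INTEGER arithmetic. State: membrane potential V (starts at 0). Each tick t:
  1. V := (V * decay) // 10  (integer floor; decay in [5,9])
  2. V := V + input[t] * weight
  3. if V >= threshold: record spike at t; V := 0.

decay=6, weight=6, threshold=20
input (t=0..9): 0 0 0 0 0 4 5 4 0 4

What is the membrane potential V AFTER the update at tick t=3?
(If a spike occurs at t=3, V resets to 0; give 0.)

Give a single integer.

Answer: 0

Derivation:
t=0: input=0 -> V=0
t=1: input=0 -> V=0
t=2: input=0 -> V=0
t=3: input=0 -> V=0
t=4: input=0 -> V=0
t=5: input=4 -> V=0 FIRE
t=6: input=5 -> V=0 FIRE
t=7: input=4 -> V=0 FIRE
t=8: input=0 -> V=0
t=9: input=4 -> V=0 FIRE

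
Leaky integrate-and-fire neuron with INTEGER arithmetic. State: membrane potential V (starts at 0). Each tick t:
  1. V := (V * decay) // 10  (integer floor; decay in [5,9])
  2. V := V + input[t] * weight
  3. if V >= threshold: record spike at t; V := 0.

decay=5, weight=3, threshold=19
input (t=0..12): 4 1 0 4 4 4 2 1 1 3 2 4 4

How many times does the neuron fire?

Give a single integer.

t=0: input=4 -> V=12
t=1: input=1 -> V=9
t=2: input=0 -> V=4
t=3: input=4 -> V=14
t=4: input=4 -> V=0 FIRE
t=5: input=4 -> V=12
t=6: input=2 -> V=12
t=7: input=1 -> V=9
t=8: input=1 -> V=7
t=9: input=3 -> V=12
t=10: input=2 -> V=12
t=11: input=4 -> V=18
t=12: input=4 -> V=0 FIRE

Answer: 2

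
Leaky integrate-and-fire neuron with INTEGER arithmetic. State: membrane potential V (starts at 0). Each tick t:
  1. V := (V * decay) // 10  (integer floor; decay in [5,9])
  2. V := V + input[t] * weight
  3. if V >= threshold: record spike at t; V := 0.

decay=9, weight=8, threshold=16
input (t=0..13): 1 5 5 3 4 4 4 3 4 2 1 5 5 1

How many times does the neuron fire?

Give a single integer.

t=0: input=1 -> V=8
t=1: input=5 -> V=0 FIRE
t=2: input=5 -> V=0 FIRE
t=3: input=3 -> V=0 FIRE
t=4: input=4 -> V=0 FIRE
t=5: input=4 -> V=0 FIRE
t=6: input=4 -> V=0 FIRE
t=7: input=3 -> V=0 FIRE
t=8: input=4 -> V=0 FIRE
t=9: input=2 -> V=0 FIRE
t=10: input=1 -> V=8
t=11: input=5 -> V=0 FIRE
t=12: input=5 -> V=0 FIRE
t=13: input=1 -> V=8

Answer: 11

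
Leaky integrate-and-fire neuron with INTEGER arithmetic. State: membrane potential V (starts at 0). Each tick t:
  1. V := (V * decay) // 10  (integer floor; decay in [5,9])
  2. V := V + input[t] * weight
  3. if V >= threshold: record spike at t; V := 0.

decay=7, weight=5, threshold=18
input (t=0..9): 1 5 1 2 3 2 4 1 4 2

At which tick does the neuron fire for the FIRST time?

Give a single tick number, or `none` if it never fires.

Answer: 1

Derivation:
t=0: input=1 -> V=5
t=1: input=5 -> V=0 FIRE
t=2: input=1 -> V=5
t=3: input=2 -> V=13
t=4: input=3 -> V=0 FIRE
t=5: input=2 -> V=10
t=6: input=4 -> V=0 FIRE
t=7: input=1 -> V=5
t=8: input=4 -> V=0 FIRE
t=9: input=2 -> V=10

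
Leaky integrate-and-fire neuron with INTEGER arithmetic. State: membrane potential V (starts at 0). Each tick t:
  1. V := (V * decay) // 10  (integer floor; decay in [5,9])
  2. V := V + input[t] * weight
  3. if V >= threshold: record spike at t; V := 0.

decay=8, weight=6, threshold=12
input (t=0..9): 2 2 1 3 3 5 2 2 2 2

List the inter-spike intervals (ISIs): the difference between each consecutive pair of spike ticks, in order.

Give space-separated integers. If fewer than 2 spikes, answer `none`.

Answer: 1 2 1 1 1 1 1 1

Derivation:
t=0: input=2 -> V=0 FIRE
t=1: input=2 -> V=0 FIRE
t=2: input=1 -> V=6
t=3: input=3 -> V=0 FIRE
t=4: input=3 -> V=0 FIRE
t=5: input=5 -> V=0 FIRE
t=6: input=2 -> V=0 FIRE
t=7: input=2 -> V=0 FIRE
t=8: input=2 -> V=0 FIRE
t=9: input=2 -> V=0 FIRE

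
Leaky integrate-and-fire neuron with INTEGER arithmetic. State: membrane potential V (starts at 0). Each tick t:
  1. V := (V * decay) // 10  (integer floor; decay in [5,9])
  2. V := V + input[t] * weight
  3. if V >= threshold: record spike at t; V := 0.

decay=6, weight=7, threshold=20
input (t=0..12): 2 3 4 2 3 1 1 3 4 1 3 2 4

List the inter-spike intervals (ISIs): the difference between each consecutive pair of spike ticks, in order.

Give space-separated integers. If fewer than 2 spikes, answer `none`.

t=0: input=2 -> V=14
t=1: input=3 -> V=0 FIRE
t=2: input=4 -> V=0 FIRE
t=3: input=2 -> V=14
t=4: input=3 -> V=0 FIRE
t=5: input=1 -> V=7
t=6: input=1 -> V=11
t=7: input=3 -> V=0 FIRE
t=8: input=4 -> V=0 FIRE
t=9: input=1 -> V=7
t=10: input=3 -> V=0 FIRE
t=11: input=2 -> V=14
t=12: input=4 -> V=0 FIRE

Answer: 1 2 3 1 2 2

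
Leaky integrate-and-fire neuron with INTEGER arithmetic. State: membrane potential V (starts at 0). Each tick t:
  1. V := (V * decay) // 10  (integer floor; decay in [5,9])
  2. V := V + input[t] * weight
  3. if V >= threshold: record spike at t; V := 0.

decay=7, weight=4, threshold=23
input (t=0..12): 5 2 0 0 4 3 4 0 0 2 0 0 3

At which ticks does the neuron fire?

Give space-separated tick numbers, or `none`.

Answer: 4 6

Derivation:
t=0: input=5 -> V=20
t=1: input=2 -> V=22
t=2: input=0 -> V=15
t=3: input=0 -> V=10
t=4: input=4 -> V=0 FIRE
t=5: input=3 -> V=12
t=6: input=4 -> V=0 FIRE
t=7: input=0 -> V=0
t=8: input=0 -> V=0
t=9: input=2 -> V=8
t=10: input=0 -> V=5
t=11: input=0 -> V=3
t=12: input=3 -> V=14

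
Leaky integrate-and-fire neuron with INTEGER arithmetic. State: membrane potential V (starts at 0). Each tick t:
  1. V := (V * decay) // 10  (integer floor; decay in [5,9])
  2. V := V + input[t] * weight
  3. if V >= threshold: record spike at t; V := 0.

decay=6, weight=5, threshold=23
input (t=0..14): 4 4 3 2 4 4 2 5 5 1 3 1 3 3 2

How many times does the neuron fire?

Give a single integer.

Answer: 5

Derivation:
t=0: input=4 -> V=20
t=1: input=4 -> V=0 FIRE
t=2: input=3 -> V=15
t=3: input=2 -> V=19
t=4: input=4 -> V=0 FIRE
t=5: input=4 -> V=20
t=6: input=2 -> V=22
t=7: input=5 -> V=0 FIRE
t=8: input=5 -> V=0 FIRE
t=9: input=1 -> V=5
t=10: input=3 -> V=18
t=11: input=1 -> V=15
t=12: input=3 -> V=0 FIRE
t=13: input=3 -> V=15
t=14: input=2 -> V=19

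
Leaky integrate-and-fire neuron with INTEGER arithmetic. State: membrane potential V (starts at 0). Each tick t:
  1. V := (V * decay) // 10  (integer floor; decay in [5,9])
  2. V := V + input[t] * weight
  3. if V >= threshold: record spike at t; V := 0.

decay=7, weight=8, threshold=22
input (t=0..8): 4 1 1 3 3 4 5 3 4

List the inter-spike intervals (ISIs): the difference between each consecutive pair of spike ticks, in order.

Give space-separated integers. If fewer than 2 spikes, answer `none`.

Answer: 3 1 1 1 1 1

Derivation:
t=0: input=4 -> V=0 FIRE
t=1: input=1 -> V=8
t=2: input=1 -> V=13
t=3: input=3 -> V=0 FIRE
t=4: input=3 -> V=0 FIRE
t=5: input=4 -> V=0 FIRE
t=6: input=5 -> V=0 FIRE
t=7: input=3 -> V=0 FIRE
t=8: input=4 -> V=0 FIRE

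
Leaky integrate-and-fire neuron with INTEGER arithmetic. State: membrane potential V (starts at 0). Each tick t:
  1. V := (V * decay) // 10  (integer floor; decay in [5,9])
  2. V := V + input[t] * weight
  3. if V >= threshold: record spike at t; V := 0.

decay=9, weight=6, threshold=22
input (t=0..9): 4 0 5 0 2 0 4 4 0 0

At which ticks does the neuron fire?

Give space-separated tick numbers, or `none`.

t=0: input=4 -> V=0 FIRE
t=1: input=0 -> V=0
t=2: input=5 -> V=0 FIRE
t=3: input=0 -> V=0
t=4: input=2 -> V=12
t=5: input=0 -> V=10
t=6: input=4 -> V=0 FIRE
t=7: input=4 -> V=0 FIRE
t=8: input=0 -> V=0
t=9: input=0 -> V=0

Answer: 0 2 6 7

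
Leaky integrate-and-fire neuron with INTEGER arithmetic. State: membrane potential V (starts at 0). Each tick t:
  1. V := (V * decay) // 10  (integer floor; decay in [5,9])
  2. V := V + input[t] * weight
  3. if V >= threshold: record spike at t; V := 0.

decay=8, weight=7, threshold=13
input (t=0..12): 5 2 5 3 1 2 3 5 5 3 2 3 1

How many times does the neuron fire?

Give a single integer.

t=0: input=5 -> V=0 FIRE
t=1: input=2 -> V=0 FIRE
t=2: input=5 -> V=0 FIRE
t=3: input=3 -> V=0 FIRE
t=4: input=1 -> V=7
t=5: input=2 -> V=0 FIRE
t=6: input=3 -> V=0 FIRE
t=7: input=5 -> V=0 FIRE
t=8: input=5 -> V=0 FIRE
t=9: input=3 -> V=0 FIRE
t=10: input=2 -> V=0 FIRE
t=11: input=3 -> V=0 FIRE
t=12: input=1 -> V=7

Answer: 11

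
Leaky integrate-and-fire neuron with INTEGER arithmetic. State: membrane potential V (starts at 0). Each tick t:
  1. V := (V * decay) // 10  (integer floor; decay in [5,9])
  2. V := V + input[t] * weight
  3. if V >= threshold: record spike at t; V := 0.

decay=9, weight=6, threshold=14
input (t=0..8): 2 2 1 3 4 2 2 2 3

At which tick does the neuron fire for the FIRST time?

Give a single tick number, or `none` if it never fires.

t=0: input=2 -> V=12
t=1: input=2 -> V=0 FIRE
t=2: input=1 -> V=6
t=3: input=3 -> V=0 FIRE
t=4: input=4 -> V=0 FIRE
t=5: input=2 -> V=12
t=6: input=2 -> V=0 FIRE
t=7: input=2 -> V=12
t=8: input=3 -> V=0 FIRE

Answer: 1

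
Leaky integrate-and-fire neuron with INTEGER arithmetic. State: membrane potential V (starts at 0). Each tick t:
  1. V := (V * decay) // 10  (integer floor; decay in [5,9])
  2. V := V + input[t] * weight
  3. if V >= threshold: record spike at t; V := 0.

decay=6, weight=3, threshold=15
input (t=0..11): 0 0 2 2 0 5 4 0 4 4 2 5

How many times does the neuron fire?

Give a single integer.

Answer: 3

Derivation:
t=0: input=0 -> V=0
t=1: input=0 -> V=0
t=2: input=2 -> V=6
t=3: input=2 -> V=9
t=4: input=0 -> V=5
t=5: input=5 -> V=0 FIRE
t=6: input=4 -> V=12
t=7: input=0 -> V=7
t=8: input=4 -> V=0 FIRE
t=9: input=4 -> V=12
t=10: input=2 -> V=13
t=11: input=5 -> V=0 FIRE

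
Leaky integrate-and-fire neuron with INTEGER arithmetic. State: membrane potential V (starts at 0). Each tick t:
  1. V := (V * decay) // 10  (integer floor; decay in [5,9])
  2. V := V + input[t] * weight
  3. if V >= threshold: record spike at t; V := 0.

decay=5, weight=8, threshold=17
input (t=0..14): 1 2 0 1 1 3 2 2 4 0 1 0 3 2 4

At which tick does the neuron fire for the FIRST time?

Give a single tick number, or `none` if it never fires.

Answer: 1

Derivation:
t=0: input=1 -> V=8
t=1: input=2 -> V=0 FIRE
t=2: input=0 -> V=0
t=3: input=1 -> V=8
t=4: input=1 -> V=12
t=5: input=3 -> V=0 FIRE
t=6: input=2 -> V=16
t=7: input=2 -> V=0 FIRE
t=8: input=4 -> V=0 FIRE
t=9: input=0 -> V=0
t=10: input=1 -> V=8
t=11: input=0 -> V=4
t=12: input=3 -> V=0 FIRE
t=13: input=2 -> V=16
t=14: input=4 -> V=0 FIRE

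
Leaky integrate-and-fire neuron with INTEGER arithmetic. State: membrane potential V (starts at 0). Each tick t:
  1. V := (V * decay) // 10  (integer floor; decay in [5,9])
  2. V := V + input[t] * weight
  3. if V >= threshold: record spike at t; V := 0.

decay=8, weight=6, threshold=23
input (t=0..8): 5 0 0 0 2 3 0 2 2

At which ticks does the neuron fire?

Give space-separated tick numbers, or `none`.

Answer: 0 5

Derivation:
t=0: input=5 -> V=0 FIRE
t=1: input=0 -> V=0
t=2: input=0 -> V=0
t=3: input=0 -> V=0
t=4: input=2 -> V=12
t=5: input=3 -> V=0 FIRE
t=6: input=0 -> V=0
t=7: input=2 -> V=12
t=8: input=2 -> V=21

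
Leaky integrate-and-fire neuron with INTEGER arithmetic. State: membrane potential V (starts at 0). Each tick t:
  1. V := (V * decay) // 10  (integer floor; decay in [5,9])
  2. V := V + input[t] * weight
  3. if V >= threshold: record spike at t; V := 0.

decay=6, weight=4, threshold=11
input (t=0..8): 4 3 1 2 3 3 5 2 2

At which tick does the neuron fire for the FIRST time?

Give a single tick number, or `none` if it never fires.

t=0: input=4 -> V=0 FIRE
t=1: input=3 -> V=0 FIRE
t=2: input=1 -> V=4
t=3: input=2 -> V=10
t=4: input=3 -> V=0 FIRE
t=5: input=3 -> V=0 FIRE
t=6: input=5 -> V=0 FIRE
t=7: input=2 -> V=8
t=8: input=2 -> V=0 FIRE

Answer: 0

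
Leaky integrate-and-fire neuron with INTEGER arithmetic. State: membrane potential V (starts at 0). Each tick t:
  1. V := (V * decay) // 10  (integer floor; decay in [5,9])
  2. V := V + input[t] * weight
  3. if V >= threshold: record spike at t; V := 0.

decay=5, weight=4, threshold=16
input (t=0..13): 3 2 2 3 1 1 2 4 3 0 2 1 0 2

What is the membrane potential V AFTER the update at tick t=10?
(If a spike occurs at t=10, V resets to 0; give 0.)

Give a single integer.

t=0: input=3 -> V=12
t=1: input=2 -> V=14
t=2: input=2 -> V=15
t=3: input=3 -> V=0 FIRE
t=4: input=1 -> V=4
t=5: input=1 -> V=6
t=6: input=2 -> V=11
t=7: input=4 -> V=0 FIRE
t=8: input=3 -> V=12
t=9: input=0 -> V=6
t=10: input=2 -> V=11
t=11: input=1 -> V=9
t=12: input=0 -> V=4
t=13: input=2 -> V=10

Answer: 11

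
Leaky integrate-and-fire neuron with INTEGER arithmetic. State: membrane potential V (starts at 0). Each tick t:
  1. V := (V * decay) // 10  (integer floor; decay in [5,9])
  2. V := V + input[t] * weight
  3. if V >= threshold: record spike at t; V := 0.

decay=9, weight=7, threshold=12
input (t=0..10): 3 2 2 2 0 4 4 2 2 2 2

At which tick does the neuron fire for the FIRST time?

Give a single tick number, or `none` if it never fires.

Answer: 0

Derivation:
t=0: input=3 -> V=0 FIRE
t=1: input=2 -> V=0 FIRE
t=2: input=2 -> V=0 FIRE
t=3: input=2 -> V=0 FIRE
t=4: input=0 -> V=0
t=5: input=4 -> V=0 FIRE
t=6: input=4 -> V=0 FIRE
t=7: input=2 -> V=0 FIRE
t=8: input=2 -> V=0 FIRE
t=9: input=2 -> V=0 FIRE
t=10: input=2 -> V=0 FIRE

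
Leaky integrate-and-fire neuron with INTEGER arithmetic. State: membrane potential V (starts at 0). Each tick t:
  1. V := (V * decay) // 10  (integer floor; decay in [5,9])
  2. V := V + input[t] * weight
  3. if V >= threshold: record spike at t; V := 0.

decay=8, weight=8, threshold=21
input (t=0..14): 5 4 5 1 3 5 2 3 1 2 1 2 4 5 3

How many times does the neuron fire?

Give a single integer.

Answer: 11

Derivation:
t=0: input=5 -> V=0 FIRE
t=1: input=4 -> V=0 FIRE
t=2: input=5 -> V=0 FIRE
t=3: input=1 -> V=8
t=4: input=3 -> V=0 FIRE
t=5: input=5 -> V=0 FIRE
t=6: input=2 -> V=16
t=7: input=3 -> V=0 FIRE
t=8: input=1 -> V=8
t=9: input=2 -> V=0 FIRE
t=10: input=1 -> V=8
t=11: input=2 -> V=0 FIRE
t=12: input=4 -> V=0 FIRE
t=13: input=5 -> V=0 FIRE
t=14: input=3 -> V=0 FIRE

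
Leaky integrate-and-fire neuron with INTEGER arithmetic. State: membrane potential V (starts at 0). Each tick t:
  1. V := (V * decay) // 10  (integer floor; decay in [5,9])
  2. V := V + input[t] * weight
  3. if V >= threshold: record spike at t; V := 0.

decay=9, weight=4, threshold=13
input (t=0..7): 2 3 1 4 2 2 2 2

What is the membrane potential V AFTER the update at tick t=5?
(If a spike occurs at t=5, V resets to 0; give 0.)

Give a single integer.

Answer: 0

Derivation:
t=0: input=2 -> V=8
t=1: input=3 -> V=0 FIRE
t=2: input=1 -> V=4
t=3: input=4 -> V=0 FIRE
t=4: input=2 -> V=8
t=5: input=2 -> V=0 FIRE
t=6: input=2 -> V=8
t=7: input=2 -> V=0 FIRE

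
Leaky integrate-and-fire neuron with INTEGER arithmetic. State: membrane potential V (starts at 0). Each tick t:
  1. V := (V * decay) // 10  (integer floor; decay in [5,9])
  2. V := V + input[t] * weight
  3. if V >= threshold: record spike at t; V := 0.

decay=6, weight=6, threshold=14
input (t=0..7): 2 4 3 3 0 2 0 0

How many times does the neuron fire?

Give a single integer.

t=0: input=2 -> V=12
t=1: input=4 -> V=0 FIRE
t=2: input=3 -> V=0 FIRE
t=3: input=3 -> V=0 FIRE
t=4: input=0 -> V=0
t=5: input=2 -> V=12
t=6: input=0 -> V=7
t=7: input=0 -> V=4

Answer: 3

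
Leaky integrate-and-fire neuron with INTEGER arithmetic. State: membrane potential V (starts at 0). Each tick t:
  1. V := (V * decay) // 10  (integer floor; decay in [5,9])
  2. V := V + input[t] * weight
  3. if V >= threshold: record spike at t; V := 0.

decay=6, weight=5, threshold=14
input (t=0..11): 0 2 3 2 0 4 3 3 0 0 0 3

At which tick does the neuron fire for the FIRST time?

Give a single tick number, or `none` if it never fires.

Answer: 2

Derivation:
t=0: input=0 -> V=0
t=1: input=2 -> V=10
t=2: input=3 -> V=0 FIRE
t=3: input=2 -> V=10
t=4: input=0 -> V=6
t=5: input=4 -> V=0 FIRE
t=6: input=3 -> V=0 FIRE
t=7: input=3 -> V=0 FIRE
t=8: input=0 -> V=0
t=9: input=0 -> V=0
t=10: input=0 -> V=0
t=11: input=3 -> V=0 FIRE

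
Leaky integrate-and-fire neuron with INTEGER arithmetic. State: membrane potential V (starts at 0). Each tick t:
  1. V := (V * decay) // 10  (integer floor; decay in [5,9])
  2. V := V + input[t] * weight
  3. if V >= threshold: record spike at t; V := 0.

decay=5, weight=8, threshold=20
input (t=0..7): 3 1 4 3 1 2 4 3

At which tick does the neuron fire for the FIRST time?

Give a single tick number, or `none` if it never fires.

t=0: input=3 -> V=0 FIRE
t=1: input=1 -> V=8
t=2: input=4 -> V=0 FIRE
t=3: input=3 -> V=0 FIRE
t=4: input=1 -> V=8
t=5: input=2 -> V=0 FIRE
t=6: input=4 -> V=0 FIRE
t=7: input=3 -> V=0 FIRE

Answer: 0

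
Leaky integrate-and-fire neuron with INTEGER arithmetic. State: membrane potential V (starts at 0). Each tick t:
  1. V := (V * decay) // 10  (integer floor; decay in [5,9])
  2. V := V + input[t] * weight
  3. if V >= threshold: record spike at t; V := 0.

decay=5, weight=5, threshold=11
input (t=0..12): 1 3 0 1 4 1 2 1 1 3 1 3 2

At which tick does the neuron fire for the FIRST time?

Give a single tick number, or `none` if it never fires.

Answer: 1

Derivation:
t=0: input=1 -> V=5
t=1: input=3 -> V=0 FIRE
t=2: input=0 -> V=0
t=3: input=1 -> V=5
t=4: input=4 -> V=0 FIRE
t=5: input=1 -> V=5
t=6: input=2 -> V=0 FIRE
t=7: input=1 -> V=5
t=8: input=1 -> V=7
t=9: input=3 -> V=0 FIRE
t=10: input=1 -> V=5
t=11: input=3 -> V=0 FIRE
t=12: input=2 -> V=10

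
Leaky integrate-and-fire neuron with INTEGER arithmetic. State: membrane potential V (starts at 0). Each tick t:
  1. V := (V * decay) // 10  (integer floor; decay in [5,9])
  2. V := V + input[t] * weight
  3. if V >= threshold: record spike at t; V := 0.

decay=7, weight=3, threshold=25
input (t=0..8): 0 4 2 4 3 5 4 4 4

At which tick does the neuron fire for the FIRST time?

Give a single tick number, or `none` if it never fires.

t=0: input=0 -> V=0
t=1: input=4 -> V=12
t=2: input=2 -> V=14
t=3: input=4 -> V=21
t=4: input=3 -> V=23
t=5: input=5 -> V=0 FIRE
t=6: input=4 -> V=12
t=7: input=4 -> V=20
t=8: input=4 -> V=0 FIRE

Answer: 5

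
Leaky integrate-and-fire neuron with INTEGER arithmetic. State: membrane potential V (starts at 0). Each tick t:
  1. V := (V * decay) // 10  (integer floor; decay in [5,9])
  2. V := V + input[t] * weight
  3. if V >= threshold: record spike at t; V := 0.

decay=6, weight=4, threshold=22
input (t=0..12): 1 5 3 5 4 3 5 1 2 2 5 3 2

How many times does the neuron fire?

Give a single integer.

t=0: input=1 -> V=4
t=1: input=5 -> V=0 FIRE
t=2: input=3 -> V=12
t=3: input=5 -> V=0 FIRE
t=4: input=4 -> V=16
t=5: input=3 -> V=21
t=6: input=5 -> V=0 FIRE
t=7: input=1 -> V=4
t=8: input=2 -> V=10
t=9: input=2 -> V=14
t=10: input=5 -> V=0 FIRE
t=11: input=3 -> V=12
t=12: input=2 -> V=15

Answer: 4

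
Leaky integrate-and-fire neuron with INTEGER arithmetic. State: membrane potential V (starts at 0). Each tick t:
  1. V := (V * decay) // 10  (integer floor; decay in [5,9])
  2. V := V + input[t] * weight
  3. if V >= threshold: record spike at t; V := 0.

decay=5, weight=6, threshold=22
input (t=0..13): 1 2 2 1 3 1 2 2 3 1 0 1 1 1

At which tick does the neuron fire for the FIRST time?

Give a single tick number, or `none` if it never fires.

Answer: 4

Derivation:
t=0: input=1 -> V=6
t=1: input=2 -> V=15
t=2: input=2 -> V=19
t=3: input=1 -> V=15
t=4: input=3 -> V=0 FIRE
t=5: input=1 -> V=6
t=6: input=2 -> V=15
t=7: input=2 -> V=19
t=8: input=3 -> V=0 FIRE
t=9: input=1 -> V=6
t=10: input=0 -> V=3
t=11: input=1 -> V=7
t=12: input=1 -> V=9
t=13: input=1 -> V=10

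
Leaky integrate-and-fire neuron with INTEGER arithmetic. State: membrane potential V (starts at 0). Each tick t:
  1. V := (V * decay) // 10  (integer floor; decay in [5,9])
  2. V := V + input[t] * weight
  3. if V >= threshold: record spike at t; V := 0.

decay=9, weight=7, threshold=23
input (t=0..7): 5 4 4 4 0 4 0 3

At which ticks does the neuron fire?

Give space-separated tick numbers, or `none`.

t=0: input=5 -> V=0 FIRE
t=1: input=4 -> V=0 FIRE
t=2: input=4 -> V=0 FIRE
t=3: input=4 -> V=0 FIRE
t=4: input=0 -> V=0
t=5: input=4 -> V=0 FIRE
t=6: input=0 -> V=0
t=7: input=3 -> V=21

Answer: 0 1 2 3 5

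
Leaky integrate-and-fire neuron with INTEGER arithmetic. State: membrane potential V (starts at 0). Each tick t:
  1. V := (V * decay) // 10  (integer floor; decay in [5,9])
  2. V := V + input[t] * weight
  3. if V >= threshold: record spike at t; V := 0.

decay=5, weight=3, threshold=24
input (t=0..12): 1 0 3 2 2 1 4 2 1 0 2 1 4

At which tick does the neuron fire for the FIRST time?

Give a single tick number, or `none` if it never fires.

Answer: none

Derivation:
t=0: input=1 -> V=3
t=1: input=0 -> V=1
t=2: input=3 -> V=9
t=3: input=2 -> V=10
t=4: input=2 -> V=11
t=5: input=1 -> V=8
t=6: input=4 -> V=16
t=7: input=2 -> V=14
t=8: input=1 -> V=10
t=9: input=0 -> V=5
t=10: input=2 -> V=8
t=11: input=1 -> V=7
t=12: input=4 -> V=15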